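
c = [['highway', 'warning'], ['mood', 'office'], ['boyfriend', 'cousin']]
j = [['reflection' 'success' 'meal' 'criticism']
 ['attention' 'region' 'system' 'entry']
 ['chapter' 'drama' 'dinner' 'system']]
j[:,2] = ['meal', 'system', 'dinner']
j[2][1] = 'drama'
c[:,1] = ['warning', 'office', 'cousin']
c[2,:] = ['boyfriend', 'cousin']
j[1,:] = ['attention', 'region', 'system', 'entry']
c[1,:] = ['mood', 'office']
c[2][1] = 'cousin'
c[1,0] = 'mood'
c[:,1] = ['warning', 'office', 'cousin']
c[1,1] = 'office'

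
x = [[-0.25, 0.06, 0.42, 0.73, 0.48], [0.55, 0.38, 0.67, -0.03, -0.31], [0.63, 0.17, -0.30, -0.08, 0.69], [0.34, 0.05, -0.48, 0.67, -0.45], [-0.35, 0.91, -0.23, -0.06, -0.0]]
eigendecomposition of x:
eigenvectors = [[-0.67+0.00j,(0.05+0.37j),(0.05-0.37j),(0.24-0.28j),0.24+0.28j], [(-0.05+0j),(0.2-0.45j),0.20+0.45j,-0.00-0.50j,-0.00+0.50j], [(0.66+0j),0.14+0.38j,(0.14-0.38j),-0.08-0.33j,(-0.08+0.33j)], [0.32+0.00j,-0.17-0.10j,-0.17+0.10j,0.64+0.00j,0.64-0.00j], [-0.02+0.00j,-0.64+0.00j,(-0.64-0j),-0.17-0.25j,(-0.17+0.25j)]]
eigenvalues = [(-1+0j), (-0.22+0.98j), (-0.22-0.98j), (0.97+0.23j), (0.97-0.23j)]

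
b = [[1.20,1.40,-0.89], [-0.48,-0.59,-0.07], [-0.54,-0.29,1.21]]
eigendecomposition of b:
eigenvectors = [[(0.79+0j), 0.79-0.00j, (-0.74+0j)], [-0.52+0.23j, -0.52-0.23j, (0.13+0j)], [(0.21+0.11j), (0.21-0.11j), 0.66+0.00j]]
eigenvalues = [(0.03+0.29j), (0.03-0.29j), (1.75+0j)]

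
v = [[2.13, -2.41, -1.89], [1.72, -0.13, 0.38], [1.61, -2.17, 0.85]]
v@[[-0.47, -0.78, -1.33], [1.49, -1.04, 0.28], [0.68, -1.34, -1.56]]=[[-5.88, 3.38, -0.56], [-0.74, -1.72, -2.92], [-3.41, -0.14, -4.07]]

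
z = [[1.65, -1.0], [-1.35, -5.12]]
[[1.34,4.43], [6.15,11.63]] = z @ [[0.07, 1.13],[-1.22, -2.57]]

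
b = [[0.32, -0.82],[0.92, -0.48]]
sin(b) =[[0.33, -0.9],[1.01, -0.54]]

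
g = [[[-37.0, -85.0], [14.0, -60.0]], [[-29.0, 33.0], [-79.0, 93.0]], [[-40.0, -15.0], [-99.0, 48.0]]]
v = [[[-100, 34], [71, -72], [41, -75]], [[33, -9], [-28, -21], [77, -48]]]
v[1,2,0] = 77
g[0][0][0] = -37.0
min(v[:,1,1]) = -72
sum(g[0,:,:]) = -168.0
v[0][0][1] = 34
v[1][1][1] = -21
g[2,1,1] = 48.0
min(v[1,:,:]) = -48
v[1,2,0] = 77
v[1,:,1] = [-9, -21, -48]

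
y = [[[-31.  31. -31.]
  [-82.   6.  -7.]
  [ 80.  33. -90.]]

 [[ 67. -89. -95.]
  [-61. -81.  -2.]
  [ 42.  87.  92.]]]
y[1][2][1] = 87.0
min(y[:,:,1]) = -89.0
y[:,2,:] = [[80.0, 33.0, -90.0], [42.0, 87.0, 92.0]]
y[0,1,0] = -82.0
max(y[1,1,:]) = -2.0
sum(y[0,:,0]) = -33.0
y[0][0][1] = 31.0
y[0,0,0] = -31.0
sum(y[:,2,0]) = 122.0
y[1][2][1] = 87.0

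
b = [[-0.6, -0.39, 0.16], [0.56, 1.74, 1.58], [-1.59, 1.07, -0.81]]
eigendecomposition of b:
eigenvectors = [[-0.19-0.35j, -0.19+0.35j, (-0.1+0j)], [-0.42-0.03j, -0.42+0.03j, (0.92+0j)], [0.81+0.00j, (0.81-0j), 0.37+0.00j]]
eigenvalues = [(-0.99+0.64j), (-0.99-0.64j), (2.31+0j)]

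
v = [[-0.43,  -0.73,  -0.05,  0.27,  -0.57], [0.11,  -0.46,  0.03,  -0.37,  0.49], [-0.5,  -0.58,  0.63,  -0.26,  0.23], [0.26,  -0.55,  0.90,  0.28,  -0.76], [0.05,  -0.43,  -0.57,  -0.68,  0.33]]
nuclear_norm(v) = 4.72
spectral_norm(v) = 1.67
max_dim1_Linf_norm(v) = 0.9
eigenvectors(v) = [[0.37-0.18j,0.37+0.18j,-0.64+0.00j,-0.64-0.00j,(-0.15+0j)], [-0.26+0.07j,(-0.26-0.07j),(0.11+0.35j),0.11-0.35j,(-0.15+0j)], [(-0.17+0.42j),-0.17-0.42j,-0.21+0.10j,-0.21-0.10j,(-0.1+0j)], [(0.62+0j),(0.62-0j),(-0.05+0.42j),(-0.05-0.42j),0.77+0.00j], [(-0.41-0.08j),-0.41+0.08j,(-0.3+0.36j),(-0.3-0.36j),(0.59+0j)]]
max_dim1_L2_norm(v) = 1.36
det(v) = -0.27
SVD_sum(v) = [[-0.07, -0.3, 0.45, 0.24, -0.41], [0.02, 0.08, -0.12, -0.06, 0.11], [-0.04, -0.2, 0.29, 0.15, -0.26], [-0.12, -0.54, 0.81, 0.42, -0.73], [0.06, 0.25, -0.37, -0.19, 0.33]] + [[-0.08, -0.24, 0.01, -0.16, 0.11], [-0.17, -0.51, 0.02, -0.34, 0.23], [-0.19, -0.59, 0.02, -0.4, 0.27], [0.01, 0.02, -0.00, 0.01, -0.01], [-0.18, -0.57, 0.02, -0.38, 0.25]] + [[-0.15, -0.20, -0.52, 0.12, -0.34],[0.05, 0.06, 0.17, -0.04, 0.11],[0.08, 0.11, 0.27, -0.06, 0.18],[0.04, 0.05, 0.12, -0.03, 0.08],[-0.06, -0.08, -0.21, 0.05, -0.13]] + [[-0.14, 0.04, 0.01, 0.04, 0.04], [0.17, -0.04, -0.02, -0.05, -0.04], [-0.33, 0.08, 0.03, 0.09, 0.08], [0.35, -0.09, -0.03, -0.1, -0.09], [0.27, -0.07, -0.03, -0.08, -0.07]] + [[0.01, -0.02, -0.01, 0.04, 0.03], [0.04, -0.06, -0.02, 0.12, 0.09], [-0.02, 0.02, 0.01, -0.05, -0.03], [-0.01, 0.01, 0.0, -0.02, -0.02], [-0.03, 0.04, 0.01, -0.08, -0.06]]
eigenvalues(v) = [(0.92+0.57j), (0.92-0.57j), (-0.57+0.55j), (-0.57-0.55j), (-0.36+0j)]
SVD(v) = [[-0.43, 0.24, -0.79, 0.24, -0.26], [0.12, 0.51, 0.25, -0.28, -0.76], [-0.28, 0.60, 0.42, 0.56, 0.29], [-0.77, -0.02, 0.19, -0.59, 0.15], [0.35, 0.57, -0.32, -0.45, 0.5]] @ diag([1.6708458523400358, 1.320801011193381, 0.8585818893203128, 0.650739226752886, 0.2152543254962849]) @ [[0.09,0.42,-0.63,-0.33,0.56], [-0.24,-0.75,0.03,-0.51,0.34], [0.23,0.3,0.77,-0.17,0.5], [-0.91,0.23,0.09,0.26,0.23], [-0.24,0.34,0.11,-0.74,-0.52]]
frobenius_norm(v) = 2.40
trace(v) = 0.35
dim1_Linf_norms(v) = [0.73, 0.49, 0.63, 0.9, 0.68]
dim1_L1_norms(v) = [2.05, 1.46, 2.2, 2.75, 2.06]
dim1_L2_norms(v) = [1.06, 0.78, 1.05, 1.36, 1.04]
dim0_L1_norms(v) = [1.35, 2.75, 2.18, 1.86, 2.38]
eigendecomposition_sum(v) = [[0.07+0.14j, (-0.01+0.13j), (0.05-0.47j), 0.18-0.07j, (-0.21+0.08j)], [-0.03-0.10j, 0.02-0.08j, (-0.08+0.3j), -0.12+0.02j, (0.15-0.03j)], [-0.17-0.06j, (-0.09-0.11j), (0.32+0.42j), (-0.1+0.19j), 0.11-0.23j], [0.00+0.24j, -0.10+0.17j, 0.37-0.61j, 0.29+0.03j, (-0.34-0.03j)], [(0.03-0.16j), 0.09-0.10j, -0.32+0.36j, (-0.19-0.05j), 0.22+0.07j]] + [[0.07-0.14j, (-0.01-0.13j), 0.05+0.47j, (0.18+0.07j), -0.21-0.08j], [-0.03+0.10j, 0.02+0.08j, -0.08-0.30j, -0.12-0.02j, 0.15+0.03j], [-0.17+0.06j, (-0.09+0.11j), 0.32-0.42j, (-0.1-0.19j), 0.11+0.23j], [0.00-0.24j, (-0.1-0.17j), (0.37+0.61j), 0.29-0.03j, -0.34+0.03j], [(0.03+0.16j), (0.09+0.1j), -0.32-0.36j, -0.19+0.05j, (0.22-0.07j)]] + [[(-0.27+0.1j), -0.32-0.50j, (-0.07+0.15j), (-0.06-0.15j), -0.09+0.11j], [0.10+0.13j, -0.22+0.26j, (0.09+0.01j), (-0.07+0.06j), 0.08+0.03j], [-0.07+0.07j, -0.18-0.11j, -0.00+0.06j, -0.04-0.04j, (-0.01+0.05j)], [(0.04+0.18j), -0.35+0.17j, 0.09+0.06j, -0.10+0.02j, (0.07+0.07j)], [(-0.07+0.2j), (-0.43-0.05j), 0.05+0.11j, -0.11-0.04j, 0.02+0.11j]] + [[(-0.27-0.1j), (-0.32+0.5j), (-0.07-0.15j), (-0.06+0.15j), (-0.09-0.11j)], [(0.1-0.13j), -0.22-0.26j, (0.09-0.01j), -0.07-0.06j, 0.08-0.03j], [(-0.07-0.07j), (-0.18+0.11j), -0.00-0.06j, (-0.04+0.04j), -0.01-0.05j], [(0.04-0.18j), (-0.35-0.17j), (0.09-0.06j), (-0.1-0.02j), (0.07-0.07j)], [(-0.07-0.2j), -0.43+0.05j, 0.05-0.11j, -0.11+0.04j, (0.02-0.11j)]] + [[(-0.03-0j), (-0.07-0j), 0j, 0.02+0.00j, 0.04-0.00j], [-0.03-0.00j, (-0.07-0j), 0.00+0.00j, 0.02+0.00j, (0.04-0j)], [(-0.02-0j), (-0.04-0j), 0j, 0.01+0.00j, (0.03-0j)], [(0.17+0j), (0.34+0j), (-0.02-0j), (-0.1-0j), (-0.21+0j)], [(0.13+0j), (0.26+0j), (-0.02-0j), (-0.08-0j), -0.16+0.00j]]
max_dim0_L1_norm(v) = 2.75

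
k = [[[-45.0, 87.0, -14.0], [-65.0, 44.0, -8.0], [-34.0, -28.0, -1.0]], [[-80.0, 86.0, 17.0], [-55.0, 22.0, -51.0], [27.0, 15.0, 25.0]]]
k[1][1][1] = 22.0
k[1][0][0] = -80.0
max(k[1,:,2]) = 25.0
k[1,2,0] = 27.0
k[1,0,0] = -80.0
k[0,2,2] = -1.0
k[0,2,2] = -1.0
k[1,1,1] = 22.0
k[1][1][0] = -55.0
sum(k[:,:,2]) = -32.0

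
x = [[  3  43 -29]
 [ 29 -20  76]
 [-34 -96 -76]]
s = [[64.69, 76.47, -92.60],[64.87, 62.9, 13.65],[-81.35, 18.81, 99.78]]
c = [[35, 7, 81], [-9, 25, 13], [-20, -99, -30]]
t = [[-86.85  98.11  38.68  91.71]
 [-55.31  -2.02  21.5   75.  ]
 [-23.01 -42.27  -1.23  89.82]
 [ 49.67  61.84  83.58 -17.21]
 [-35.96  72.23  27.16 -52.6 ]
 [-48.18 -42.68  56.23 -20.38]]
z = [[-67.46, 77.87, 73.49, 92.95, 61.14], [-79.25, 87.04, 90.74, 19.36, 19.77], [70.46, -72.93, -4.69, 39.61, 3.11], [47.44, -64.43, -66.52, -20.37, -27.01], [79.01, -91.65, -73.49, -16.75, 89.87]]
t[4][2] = 27.16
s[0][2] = -92.6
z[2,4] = 3.11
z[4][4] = 89.87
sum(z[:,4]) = 146.88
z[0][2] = 73.49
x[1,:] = [29, -20, 76]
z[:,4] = [61.14, 19.77, 3.11, -27.01, 89.87]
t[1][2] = 21.5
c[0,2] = 81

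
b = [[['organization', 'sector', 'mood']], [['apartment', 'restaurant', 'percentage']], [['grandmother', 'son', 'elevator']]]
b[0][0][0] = 'organization'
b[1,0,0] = 'apartment'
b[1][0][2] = 'percentage'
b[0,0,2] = 'mood'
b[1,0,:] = ['apartment', 'restaurant', 'percentage']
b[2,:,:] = [['grandmother', 'son', 'elevator']]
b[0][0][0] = 'organization'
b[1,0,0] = 'apartment'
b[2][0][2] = 'elevator'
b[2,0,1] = 'son'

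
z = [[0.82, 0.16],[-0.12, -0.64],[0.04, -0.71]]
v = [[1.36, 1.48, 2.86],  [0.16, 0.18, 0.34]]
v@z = [[1.05, -2.76], [0.12, -0.33]]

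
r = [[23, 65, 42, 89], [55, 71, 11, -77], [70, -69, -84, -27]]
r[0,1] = 65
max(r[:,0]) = 70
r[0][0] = 23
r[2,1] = -69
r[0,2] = 42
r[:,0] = [23, 55, 70]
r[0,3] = 89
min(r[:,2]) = -84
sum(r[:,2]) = -31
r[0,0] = 23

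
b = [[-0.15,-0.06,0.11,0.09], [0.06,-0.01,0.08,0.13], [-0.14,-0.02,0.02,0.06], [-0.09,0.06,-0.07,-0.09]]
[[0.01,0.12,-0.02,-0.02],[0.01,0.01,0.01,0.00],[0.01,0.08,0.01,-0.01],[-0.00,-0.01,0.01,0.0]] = b @ [[-0.06, -0.44, -0.01, 0.05], [0.01, -0.39, 0.18, 0.07], [-0.09, 0.15, -0.33, -0.05], [0.14, 0.16, 0.33, 0.02]]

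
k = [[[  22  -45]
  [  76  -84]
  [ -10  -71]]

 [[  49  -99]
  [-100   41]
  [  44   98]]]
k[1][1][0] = -100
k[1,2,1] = 98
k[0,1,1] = -84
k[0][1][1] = -84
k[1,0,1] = -99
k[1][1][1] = 41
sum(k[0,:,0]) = 88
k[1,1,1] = 41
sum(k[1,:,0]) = -7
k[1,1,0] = -100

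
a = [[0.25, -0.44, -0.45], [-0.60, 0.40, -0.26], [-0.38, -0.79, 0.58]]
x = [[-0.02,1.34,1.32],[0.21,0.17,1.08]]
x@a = [[-1.31, -0.5, 0.43], [-0.46, -0.88, 0.49]]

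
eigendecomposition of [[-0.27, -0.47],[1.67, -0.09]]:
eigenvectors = [[0.05-0.47j, (0.05+0.47j)], [(-0.88+0j), (-0.88-0j)]]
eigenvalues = [(-0.18+0.88j), (-0.18-0.88j)]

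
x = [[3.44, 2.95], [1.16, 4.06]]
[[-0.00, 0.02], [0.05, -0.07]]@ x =[[0.02,0.08], [0.09,-0.14]]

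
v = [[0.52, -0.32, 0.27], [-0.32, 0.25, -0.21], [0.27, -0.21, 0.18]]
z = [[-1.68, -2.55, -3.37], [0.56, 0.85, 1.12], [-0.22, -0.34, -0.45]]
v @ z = [[-1.11, -1.69, -2.23], [0.72, 1.10, 1.45], [-0.61, -0.93, -1.23]]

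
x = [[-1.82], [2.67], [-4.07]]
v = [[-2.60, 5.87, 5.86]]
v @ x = [[-3.45]]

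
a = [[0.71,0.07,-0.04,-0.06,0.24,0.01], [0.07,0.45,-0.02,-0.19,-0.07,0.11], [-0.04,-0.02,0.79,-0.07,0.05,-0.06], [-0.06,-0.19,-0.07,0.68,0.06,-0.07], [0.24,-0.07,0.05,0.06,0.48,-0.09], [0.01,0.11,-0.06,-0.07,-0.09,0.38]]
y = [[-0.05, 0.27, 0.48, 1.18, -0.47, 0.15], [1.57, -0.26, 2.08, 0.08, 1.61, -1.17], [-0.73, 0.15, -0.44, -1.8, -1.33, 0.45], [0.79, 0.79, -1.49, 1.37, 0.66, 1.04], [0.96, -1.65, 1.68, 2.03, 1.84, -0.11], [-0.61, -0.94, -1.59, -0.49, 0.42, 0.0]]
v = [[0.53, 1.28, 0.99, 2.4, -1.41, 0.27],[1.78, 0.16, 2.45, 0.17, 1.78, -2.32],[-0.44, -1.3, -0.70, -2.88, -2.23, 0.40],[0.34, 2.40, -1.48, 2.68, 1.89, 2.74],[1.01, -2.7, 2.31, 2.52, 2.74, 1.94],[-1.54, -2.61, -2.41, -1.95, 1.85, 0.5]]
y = v @ a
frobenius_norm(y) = 6.62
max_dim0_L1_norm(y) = 7.76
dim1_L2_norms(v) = [3.27, 4.22, 3.98, 5.13, 5.59, 4.74]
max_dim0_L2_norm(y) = 3.51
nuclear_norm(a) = 3.49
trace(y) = 2.46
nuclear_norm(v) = 23.00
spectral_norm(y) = 5.14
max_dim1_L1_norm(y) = 8.27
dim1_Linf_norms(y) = [1.18, 2.08, 1.8, 1.49, 2.03, 1.59]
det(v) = 255.42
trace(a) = 3.49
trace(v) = 5.91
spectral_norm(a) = 0.88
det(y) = 4.74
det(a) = 0.02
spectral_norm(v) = 7.26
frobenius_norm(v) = 11.15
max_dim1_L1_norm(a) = 1.13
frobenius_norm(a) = 1.57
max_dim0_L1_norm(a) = 1.13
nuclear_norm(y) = 12.86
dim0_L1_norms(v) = [5.64, 10.45, 10.34, 12.6, 11.9, 8.17]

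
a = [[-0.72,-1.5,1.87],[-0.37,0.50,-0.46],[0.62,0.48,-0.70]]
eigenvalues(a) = [-1.84, 0.92, 0.0]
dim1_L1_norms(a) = [4.09, 1.33, 1.8]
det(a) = -0.00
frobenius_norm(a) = 2.82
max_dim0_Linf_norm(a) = 1.87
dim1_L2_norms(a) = [2.5, 0.77, 1.05]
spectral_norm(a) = 2.74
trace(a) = -0.92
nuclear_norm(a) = 3.41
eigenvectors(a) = [[-0.87, -0.71, 0.17], [-0.04, 0.70, 0.73], [0.49, -0.07, 0.66]]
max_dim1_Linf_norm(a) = 1.87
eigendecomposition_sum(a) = [[-1.05, -0.94, 1.33],[-0.05, -0.04, 0.06],[0.59, 0.53, -0.75]] + [[0.33, -0.56, 0.54], [-0.32, 0.54, -0.52], [0.03, -0.05, 0.05]] + [[0.00, 0.00, 0.0],  [0.00, 0.0, 0.0],  [0.0, 0.00, 0.0]]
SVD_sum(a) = [[-0.74, -1.49, 1.87],  [0.16, 0.32, -0.40],  [0.29, 0.59, -0.74]] + [[0.02,  -0.01,  0.0], [-0.53,  0.18,  -0.06], [0.33,  -0.11,  0.04]] + [[0.0,  0.0,  0.0],[0.0,  0.0,  0.0],[0.00,  0.00,  0.00]]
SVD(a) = [[-0.91, 0.03, 0.41], [0.19, -0.85, 0.49], [0.36, 0.53, 0.77]] @ diag([2.744438417701991, 0.6607994319689197, 0.0013719150643645723]) @ [[0.29, 0.60, -0.75], [0.94, -0.32, 0.11], [0.17, 0.73, 0.66]]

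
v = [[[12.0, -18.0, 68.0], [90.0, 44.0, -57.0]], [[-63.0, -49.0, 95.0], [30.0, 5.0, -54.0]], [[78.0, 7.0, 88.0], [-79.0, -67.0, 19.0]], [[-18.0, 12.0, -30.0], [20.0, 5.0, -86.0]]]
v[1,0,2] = 95.0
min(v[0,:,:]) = -57.0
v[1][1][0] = 30.0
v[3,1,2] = -86.0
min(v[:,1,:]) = -86.0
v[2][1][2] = 19.0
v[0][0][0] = 12.0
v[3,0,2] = -30.0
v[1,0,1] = -49.0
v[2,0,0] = 78.0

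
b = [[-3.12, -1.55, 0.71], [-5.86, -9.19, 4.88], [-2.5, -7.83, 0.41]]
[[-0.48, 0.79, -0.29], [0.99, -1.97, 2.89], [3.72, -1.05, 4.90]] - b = [[2.64, 2.34, -1.00], [6.85, 7.22, -1.99], [6.22, 6.78, 4.49]]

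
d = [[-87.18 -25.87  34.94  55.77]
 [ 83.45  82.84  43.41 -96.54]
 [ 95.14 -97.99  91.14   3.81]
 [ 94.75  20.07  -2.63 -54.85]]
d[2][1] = -97.99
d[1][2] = 43.41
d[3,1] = 20.07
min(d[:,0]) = -87.18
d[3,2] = -2.63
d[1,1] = 82.84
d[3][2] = -2.63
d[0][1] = -25.87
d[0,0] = -87.18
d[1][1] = 82.84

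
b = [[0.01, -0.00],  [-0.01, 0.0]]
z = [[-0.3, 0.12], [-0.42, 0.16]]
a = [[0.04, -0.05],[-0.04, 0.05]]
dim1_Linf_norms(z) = [0.3, 0.42]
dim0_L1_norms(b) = [0.02, 0.0]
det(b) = 0.00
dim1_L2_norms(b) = [0.01, 0.01]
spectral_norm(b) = 0.01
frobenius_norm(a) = 0.09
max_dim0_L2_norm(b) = 0.01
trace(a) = 0.09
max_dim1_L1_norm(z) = 0.58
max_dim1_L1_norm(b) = 0.01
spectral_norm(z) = 0.55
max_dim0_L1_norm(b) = 0.02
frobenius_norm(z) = 0.55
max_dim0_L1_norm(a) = 0.1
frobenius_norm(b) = 0.01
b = a @ z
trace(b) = 0.01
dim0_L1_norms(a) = [0.08, 0.1]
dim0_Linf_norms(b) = [0.01, 0.0]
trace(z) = -0.14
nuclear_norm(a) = 0.09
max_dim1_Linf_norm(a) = 0.05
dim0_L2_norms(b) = [0.01, 0.0]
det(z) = 0.00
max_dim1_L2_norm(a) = 0.06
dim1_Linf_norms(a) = [0.05, 0.05]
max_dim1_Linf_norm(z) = 0.42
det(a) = 0.00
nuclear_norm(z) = 0.56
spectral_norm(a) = 0.09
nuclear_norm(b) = 0.01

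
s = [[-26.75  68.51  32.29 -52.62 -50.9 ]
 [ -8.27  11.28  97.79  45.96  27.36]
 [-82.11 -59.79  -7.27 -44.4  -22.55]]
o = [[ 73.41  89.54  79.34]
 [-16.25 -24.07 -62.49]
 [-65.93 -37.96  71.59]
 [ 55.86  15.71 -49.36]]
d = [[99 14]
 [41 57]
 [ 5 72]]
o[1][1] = -24.07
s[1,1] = 11.28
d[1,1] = 57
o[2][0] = -65.93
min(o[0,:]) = 73.41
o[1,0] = -16.25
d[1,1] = 57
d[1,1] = 57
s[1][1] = 11.28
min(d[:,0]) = 5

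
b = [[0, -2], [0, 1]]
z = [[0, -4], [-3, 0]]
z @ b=[[0, -4], [0, 6]]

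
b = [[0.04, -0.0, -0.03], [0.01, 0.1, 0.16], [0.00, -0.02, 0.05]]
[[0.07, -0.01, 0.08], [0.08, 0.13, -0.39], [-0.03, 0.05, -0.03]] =b@[[1.68, 0.45, 0.94], [0.95, -0.26, -1.78], [-0.20, 0.92, -1.38]]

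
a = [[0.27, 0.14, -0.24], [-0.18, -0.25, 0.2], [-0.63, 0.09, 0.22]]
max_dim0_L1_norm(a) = 1.08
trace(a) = 0.24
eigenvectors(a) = [[-0.47, 0.41, 0.41], [0.29, 0.44, -0.69], [0.83, 0.8, 0.60]]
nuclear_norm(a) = 1.16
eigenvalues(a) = [0.61, -0.05, -0.32]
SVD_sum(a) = [[0.32,0.04,-0.16], [-0.24,-0.03,0.12], [-0.58,-0.06,0.29]] + [[-0.04,  0.12,  -0.05], [0.07,  -0.21,  0.09], [-0.05,  0.16,  -0.07]] + [[-0.01,-0.01,-0.02], [-0.01,-0.01,-0.02], [-0.00,-0.0,-0.01]]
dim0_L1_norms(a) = [1.08, 0.48, 0.66]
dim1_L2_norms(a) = [0.39, 0.37, 0.67]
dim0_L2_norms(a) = [0.71, 0.3, 0.38]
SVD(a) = [[-0.46, 0.41, 0.79],[0.35, -0.74, 0.58],[0.82, 0.54, 0.19]] @ diag([0.7921740624100229, 0.3308146341437543, 0.03770852265914301]) @ [[-0.89,-0.1,0.45], [-0.29,0.88,-0.38], [-0.36,-0.47,-0.80]]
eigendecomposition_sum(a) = [[0.31, 0.03, -0.18],[-0.2, -0.02, 0.11],[-0.56, -0.06, 0.31]] + [[-0.02, -0.02, -0.01], [-0.02, -0.02, -0.01], [-0.04, -0.03, -0.01]] + [[-0.02,0.12,-0.06], [0.04,-0.21,0.10], [-0.03,0.18,-0.08]]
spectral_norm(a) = 0.79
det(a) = 0.01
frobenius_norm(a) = 0.86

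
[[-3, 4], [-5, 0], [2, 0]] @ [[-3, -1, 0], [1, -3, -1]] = [[13, -9, -4], [15, 5, 0], [-6, -2, 0]]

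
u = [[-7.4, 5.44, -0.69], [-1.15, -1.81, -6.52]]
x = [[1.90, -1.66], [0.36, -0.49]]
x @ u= [[-12.15, 13.34, 9.51], [-2.10, 2.85, 2.95]]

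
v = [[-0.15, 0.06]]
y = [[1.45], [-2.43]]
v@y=[[-0.36]]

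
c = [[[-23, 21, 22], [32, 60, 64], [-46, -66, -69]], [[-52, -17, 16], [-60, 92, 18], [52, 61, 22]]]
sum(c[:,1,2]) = 82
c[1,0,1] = -17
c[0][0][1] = 21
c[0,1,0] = 32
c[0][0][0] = -23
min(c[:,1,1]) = 60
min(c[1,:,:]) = -60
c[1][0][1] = -17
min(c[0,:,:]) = -69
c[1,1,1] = 92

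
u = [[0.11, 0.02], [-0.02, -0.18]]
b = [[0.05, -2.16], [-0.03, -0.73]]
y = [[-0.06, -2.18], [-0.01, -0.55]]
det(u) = -0.02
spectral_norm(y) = 2.25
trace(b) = -0.68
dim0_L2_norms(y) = [0.06, 2.25]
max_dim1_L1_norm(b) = 2.21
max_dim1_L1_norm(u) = 0.2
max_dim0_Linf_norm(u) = 0.18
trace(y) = -0.61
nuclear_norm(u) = 0.29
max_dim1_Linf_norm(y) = 2.18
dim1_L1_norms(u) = [0.13, 0.2]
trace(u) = -0.07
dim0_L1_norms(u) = [0.13, 0.2]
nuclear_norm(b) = 2.32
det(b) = -0.10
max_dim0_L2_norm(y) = 2.25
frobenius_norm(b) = 2.28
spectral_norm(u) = 0.19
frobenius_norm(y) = 2.25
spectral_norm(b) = 2.28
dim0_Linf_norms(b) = [0.05, 2.16]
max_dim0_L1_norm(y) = 2.73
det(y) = 0.01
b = u + y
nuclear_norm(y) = 2.25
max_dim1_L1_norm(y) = 2.24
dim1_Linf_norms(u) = [0.11, 0.18]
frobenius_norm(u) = 0.21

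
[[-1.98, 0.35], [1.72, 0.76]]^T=[[-1.98, 1.72], [0.35, 0.76]]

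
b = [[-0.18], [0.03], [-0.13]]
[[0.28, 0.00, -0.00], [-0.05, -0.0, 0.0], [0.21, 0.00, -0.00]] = b @ [[-1.58, -0.02, 0.02]]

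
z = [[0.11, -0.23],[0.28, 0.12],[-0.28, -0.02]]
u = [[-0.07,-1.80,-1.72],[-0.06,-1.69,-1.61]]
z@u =[[0.01, 0.19, 0.18], [-0.03, -0.71, -0.67], [0.02, 0.54, 0.51]]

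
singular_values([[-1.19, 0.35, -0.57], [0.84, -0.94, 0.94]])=[2.01, 0.53]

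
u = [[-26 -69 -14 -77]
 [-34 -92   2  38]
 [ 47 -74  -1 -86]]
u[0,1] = -69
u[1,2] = 2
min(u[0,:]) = -77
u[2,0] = 47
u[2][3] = -86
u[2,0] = 47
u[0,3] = -77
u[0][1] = -69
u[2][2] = -1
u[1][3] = 38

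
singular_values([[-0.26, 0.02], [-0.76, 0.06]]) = [0.81, 0.0]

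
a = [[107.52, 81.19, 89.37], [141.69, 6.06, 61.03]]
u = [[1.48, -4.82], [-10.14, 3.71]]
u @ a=[[-523.82, 90.95, -161.90], [-564.58, -800.78, -679.79]]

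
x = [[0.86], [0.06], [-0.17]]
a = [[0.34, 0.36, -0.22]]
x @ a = [[0.29, 0.31, -0.19], [0.02, 0.02, -0.01], [-0.06, -0.06, 0.04]]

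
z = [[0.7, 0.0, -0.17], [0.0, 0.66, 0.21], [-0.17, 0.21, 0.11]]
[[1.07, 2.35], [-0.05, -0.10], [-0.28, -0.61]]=z @ [[1.47, 3.22], [0.01, 0.03], [-0.27, -0.59]]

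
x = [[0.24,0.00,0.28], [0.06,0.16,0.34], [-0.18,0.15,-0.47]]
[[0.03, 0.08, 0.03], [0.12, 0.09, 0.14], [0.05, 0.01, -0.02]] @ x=[[0.01,0.02,0.02], [0.01,0.04,-0.00], [0.02,-0.00,0.03]]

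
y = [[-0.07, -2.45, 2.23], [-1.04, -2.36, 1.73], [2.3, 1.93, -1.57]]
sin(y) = [[0.90, 0.09, 0.12], [0.33, 0.18, -0.32], [0.44, -0.77, 0.54]]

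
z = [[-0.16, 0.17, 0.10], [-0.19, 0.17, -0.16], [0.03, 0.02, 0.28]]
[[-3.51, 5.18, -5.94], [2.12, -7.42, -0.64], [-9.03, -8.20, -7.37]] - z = [[-3.35, 5.01, -6.04], [2.31, -7.59, -0.48], [-9.06, -8.22, -7.65]]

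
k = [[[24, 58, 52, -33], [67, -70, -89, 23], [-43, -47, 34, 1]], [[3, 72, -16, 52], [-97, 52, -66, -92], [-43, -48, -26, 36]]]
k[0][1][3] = 23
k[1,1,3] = -92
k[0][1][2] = -89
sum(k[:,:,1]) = 17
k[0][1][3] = 23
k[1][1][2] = -66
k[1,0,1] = 72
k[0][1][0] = 67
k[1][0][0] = 3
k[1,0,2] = -16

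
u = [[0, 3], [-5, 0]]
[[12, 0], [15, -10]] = u @ [[-3, 2], [4, 0]]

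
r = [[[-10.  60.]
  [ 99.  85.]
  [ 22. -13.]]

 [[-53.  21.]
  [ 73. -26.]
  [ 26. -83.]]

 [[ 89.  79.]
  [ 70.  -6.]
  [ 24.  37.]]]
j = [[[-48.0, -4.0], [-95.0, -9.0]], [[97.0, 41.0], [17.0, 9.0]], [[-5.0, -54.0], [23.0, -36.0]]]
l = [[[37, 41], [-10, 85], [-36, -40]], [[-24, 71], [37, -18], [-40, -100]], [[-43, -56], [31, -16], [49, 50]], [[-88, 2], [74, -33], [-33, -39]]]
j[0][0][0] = -48.0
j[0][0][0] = -48.0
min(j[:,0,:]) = -54.0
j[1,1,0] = 17.0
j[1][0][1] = 41.0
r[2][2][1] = 37.0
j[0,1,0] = -95.0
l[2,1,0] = 31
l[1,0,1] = 71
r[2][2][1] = 37.0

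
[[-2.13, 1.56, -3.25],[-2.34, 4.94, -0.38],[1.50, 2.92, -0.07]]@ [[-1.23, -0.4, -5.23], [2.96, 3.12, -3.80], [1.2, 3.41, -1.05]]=[[3.34, -5.36, 8.62], [17.04, 15.05, -6.13], [6.71, 8.27, -18.87]]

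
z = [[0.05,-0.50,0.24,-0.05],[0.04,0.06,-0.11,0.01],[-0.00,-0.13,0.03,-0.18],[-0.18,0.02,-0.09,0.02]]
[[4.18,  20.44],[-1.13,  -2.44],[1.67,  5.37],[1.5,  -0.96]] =z @ [[-10.44,0.64],[-8.31,-40.66],[1.68,0.22],[-2.97,-0.43]]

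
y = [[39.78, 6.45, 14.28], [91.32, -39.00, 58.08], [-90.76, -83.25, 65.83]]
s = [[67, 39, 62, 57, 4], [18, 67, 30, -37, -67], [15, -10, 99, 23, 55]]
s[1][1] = 67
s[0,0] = 67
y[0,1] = 6.45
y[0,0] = 39.78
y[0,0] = 39.78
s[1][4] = -67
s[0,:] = [67, 39, 62, 57, 4]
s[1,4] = -67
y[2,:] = [-90.76, -83.25, 65.83]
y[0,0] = 39.78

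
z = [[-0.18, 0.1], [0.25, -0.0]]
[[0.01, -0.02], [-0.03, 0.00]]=z@[[-0.13, 0.01], [-0.10, -0.17]]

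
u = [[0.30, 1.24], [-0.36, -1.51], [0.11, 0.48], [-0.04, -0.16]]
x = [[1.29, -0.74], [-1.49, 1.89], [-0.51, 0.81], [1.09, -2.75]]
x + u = [[1.59,0.50], [-1.85,0.38], [-0.4,1.29], [1.05,-2.91]]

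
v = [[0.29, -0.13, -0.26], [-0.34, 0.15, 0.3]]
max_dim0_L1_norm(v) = 0.63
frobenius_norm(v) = 0.63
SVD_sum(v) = [[0.29, -0.13, -0.26],[-0.34, 0.15, 0.3]] + [[-0.0, -0.0, -0.0], [-0.00, -0.00, -0.0]]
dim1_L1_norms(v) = [0.68, 0.79]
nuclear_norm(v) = 0.63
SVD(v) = [[-0.65, 0.76], [0.76, 0.65]] @ diag([0.6298363469602616, 0.0024851655383245474]) @ [[-0.71,  0.32,  0.63], [-0.70,  -0.32,  -0.63]]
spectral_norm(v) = 0.63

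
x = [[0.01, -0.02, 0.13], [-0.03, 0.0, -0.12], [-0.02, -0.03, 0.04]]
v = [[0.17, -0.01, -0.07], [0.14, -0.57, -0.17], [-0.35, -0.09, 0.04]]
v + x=[[0.18,-0.03,0.06], [0.11,-0.57,-0.29], [-0.37,-0.12,0.08]]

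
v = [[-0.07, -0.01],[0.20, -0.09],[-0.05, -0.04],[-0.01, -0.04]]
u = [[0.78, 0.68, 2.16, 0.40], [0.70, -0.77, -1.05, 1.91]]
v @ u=[[-0.06, -0.04, -0.14, -0.05], [0.09, 0.21, 0.53, -0.09], [-0.07, -0.0, -0.07, -0.1], [-0.04, 0.02, 0.02, -0.08]]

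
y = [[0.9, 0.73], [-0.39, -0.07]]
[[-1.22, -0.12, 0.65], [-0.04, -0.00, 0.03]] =y@[[0.53, 0.05, -0.29], [-2.32, -0.22, 1.25]]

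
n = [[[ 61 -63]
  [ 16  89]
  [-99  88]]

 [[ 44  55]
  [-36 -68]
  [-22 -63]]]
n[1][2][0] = -22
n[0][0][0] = 61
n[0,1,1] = 89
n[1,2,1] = -63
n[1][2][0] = -22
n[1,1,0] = -36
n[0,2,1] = 88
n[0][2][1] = 88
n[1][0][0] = 44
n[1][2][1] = -63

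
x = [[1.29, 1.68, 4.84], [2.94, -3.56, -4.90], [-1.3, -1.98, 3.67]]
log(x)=[[(1.07+0.28j), (-0.35-0.94j), (0.72-0.66j)],[(0.12-0.77j), (1.71+2.56j), (0.21+1.79j)],[-0.45-0.13j, -0.17+0.42j, (1.7+0.29j)]]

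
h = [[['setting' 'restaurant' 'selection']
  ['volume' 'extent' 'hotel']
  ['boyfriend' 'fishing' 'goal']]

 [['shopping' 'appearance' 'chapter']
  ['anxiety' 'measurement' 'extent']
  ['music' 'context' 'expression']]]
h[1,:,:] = [['shopping', 'appearance', 'chapter'], ['anxiety', 'measurement', 'extent'], ['music', 'context', 'expression']]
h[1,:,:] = [['shopping', 'appearance', 'chapter'], ['anxiety', 'measurement', 'extent'], ['music', 'context', 'expression']]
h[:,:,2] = [['selection', 'hotel', 'goal'], ['chapter', 'extent', 'expression']]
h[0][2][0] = 'boyfriend'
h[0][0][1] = 'restaurant'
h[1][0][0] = 'shopping'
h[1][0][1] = 'appearance'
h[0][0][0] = 'setting'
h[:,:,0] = [['setting', 'volume', 'boyfriend'], ['shopping', 'anxiety', 'music']]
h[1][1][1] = 'measurement'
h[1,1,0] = 'anxiety'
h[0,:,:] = [['setting', 'restaurant', 'selection'], ['volume', 'extent', 'hotel'], ['boyfriend', 'fishing', 'goal']]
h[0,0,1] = 'restaurant'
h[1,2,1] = 'context'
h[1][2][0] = 'music'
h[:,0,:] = [['setting', 'restaurant', 'selection'], ['shopping', 'appearance', 'chapter']]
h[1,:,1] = ['appearance', 'measurement', 'context']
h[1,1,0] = 'anxiety'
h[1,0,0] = 'shopping'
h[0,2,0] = 'boyfriend'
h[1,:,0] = ['shopping', 'anxiety', 'music']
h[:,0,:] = [['setting', 'restaurant', 'selection'], ['shopping', 'appearance', 'chapter']]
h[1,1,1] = 'measurement'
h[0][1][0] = 'volume'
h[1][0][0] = 'shopping'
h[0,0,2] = 'selection'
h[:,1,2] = ['hotel', 'extent']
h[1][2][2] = 'expression'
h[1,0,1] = 'appearance'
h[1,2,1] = 'context'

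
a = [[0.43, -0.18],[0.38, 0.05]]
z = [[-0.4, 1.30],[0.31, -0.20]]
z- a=[[-0.83, 1.48], [-0.07, -0.25]]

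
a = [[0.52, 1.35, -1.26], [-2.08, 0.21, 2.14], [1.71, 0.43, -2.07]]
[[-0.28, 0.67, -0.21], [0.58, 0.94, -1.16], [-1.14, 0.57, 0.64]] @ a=[[-1.9, -0.33, 2.22], [-3.64, 0.48, 3.68], [-0.68, -1.14, 1.33]]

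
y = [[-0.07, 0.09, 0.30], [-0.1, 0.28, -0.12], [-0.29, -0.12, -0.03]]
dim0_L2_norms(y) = [0.31, 0.32, 0.32]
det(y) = 0.03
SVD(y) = [[-0.7,  0.52,  -0.48], [0.7,  0.37,  -0.61], [-0.14,  -0.77,  -0.63]] @ diag([0.32688117014128787, 0.3155091707945495, 0.31432891014286035]) @ [[0.06,  0.45,  -0.89], [0.47,  0.77,  0.43], [0.88,  -0.45,  -0.17]]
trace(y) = 0.18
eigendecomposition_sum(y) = [[-0.04+0.15j, (0.05+0.01j), 0.15+0.03j], [-0.05-0.01j, (-0+0.02j), -0.01+0.05j], [(-0.15-0.03j), -0.01+0.04j, (-0.03+0.14j)]] + [[(-0.04-0.15j), 0.05-0.01j, 0.15-0.03j], [(-0.05+0.01j), -0.00-0.02j, (-0.01-0.05j)], [-0.15+0.03j, (-0.01-0.04j), -0.03-0.14j]] + [[0j, (-0.01-0j), 0j], [(-0-0j), (0.29+0j), (-0.1-0j)], [0.00+0.00j, -0.09-0.00j, (0.03+0j)]]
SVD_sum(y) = [[-0.01, -0.10, 0.2], [0.01, 0.1, -0.2], [-0.00, -0.02, 0.04]] + [[0.08, 0.13, 0.07], [0.06, 0.09, 0.05], [-0.11, -0.19, -0.1]] + [[-0.13, 0.07, 0.03], [-0.17, 0.09, 0.03], [-0.17, 0.09, 0.03]]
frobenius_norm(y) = 0.55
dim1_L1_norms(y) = [0.46, 0.5, 0.44]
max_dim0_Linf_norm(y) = 0.3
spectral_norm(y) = 0.33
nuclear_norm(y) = 0.96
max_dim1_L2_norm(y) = 0.32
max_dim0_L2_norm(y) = 0.32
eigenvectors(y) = [[-0.71+0.00j,(-0.71-0j),0.02+0.00j], [-0.00-0.23j,(-0+0.23j),-0.95+0.00j], [0.00-0.67j,0.00+0.67j,(0.31+0j)]]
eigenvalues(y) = [(-0.07+0.31j), (-0.07-0.31j), (0.32+0j)]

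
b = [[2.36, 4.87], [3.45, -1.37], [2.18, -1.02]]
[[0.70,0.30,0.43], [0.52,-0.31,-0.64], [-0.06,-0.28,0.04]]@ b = [[3.62, 2.56],[-1.24, 3.61],[-1.02, 0.05]]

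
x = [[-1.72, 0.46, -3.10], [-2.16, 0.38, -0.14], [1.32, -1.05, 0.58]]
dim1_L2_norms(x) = [3.57, 2.2, 1.78]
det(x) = -5.11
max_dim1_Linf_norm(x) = 3.1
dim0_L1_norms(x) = [5.2, 1.89, 3.82]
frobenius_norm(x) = 4.56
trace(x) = -0.76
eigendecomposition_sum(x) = [[-0.58+0.63j, 0.47-0.45j, -1.06-0.68j], [(-0.71-0.53j), (0.51+0.43j), (0.59-1.15j)], [0.67-0.10j, -0.51+0.04j, (0.31+0.95j)]] + [[-0.58-0.63j, 0.47+0.45j, (-1.06+0.68j)], [(-0.71+0.53j), 0.51-0.43j, 0.59+1.15j], [0.67+0.10j, (-0.51-0.04j), (0.31-0.95j)]] + [[-0.56+0.00j,-0.48-0.00j,-0.99-0.00j],  [(-0.75+0j),-0.64-0.00j,(-1.32-0j)],  [-0.02+0.00j,(-0.02-0j),-0.04-0.00j]]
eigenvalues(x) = [(0.24+2.01j), (0.24-2.01j), (-1.24+0j)]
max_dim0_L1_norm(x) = 5.2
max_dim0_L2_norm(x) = 3.16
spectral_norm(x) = 4.11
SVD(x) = [[-0.84, 0.53, 0.13], [-0.4, -0.76, 0.51], [0.37, 0.38, 0.85]] @ diag([4.111596880434888, 1.8536418599152202, 0.6705840349785741]) @ [[0.68, -0.23, 0.7], [0.66, -0.24, -0.72], [-0.33, -0.95, 0.01]]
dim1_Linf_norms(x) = [3.1, 2.16, 1.32]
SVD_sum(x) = [[-2.34, 0.78, -2.39], [-1.13, 0.37, -1.15], [1.05, -0.35, 1.07]] + [[0.65, -0.23, -0.71], [-0.92, 0.33, 1.01], [0.46, -0.16, -0.5]] + [[-0.03, -0.08, 0.00],[-0.11, -0.33, 0.00],[-0.19, -0.54, 0.01]]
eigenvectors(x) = [[0.06-0.61j, 0.06+0.61j, (0.6+0j)], [0.63+0.00j, (0.63-0j), 0.80+0.00j], [-0.34+0.34j, (-0.34-0.34j), (0.03+0j)]]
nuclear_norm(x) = 6.64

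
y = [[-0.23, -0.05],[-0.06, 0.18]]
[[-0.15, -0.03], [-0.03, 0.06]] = y@[[0.65, 0.07], [0.07, 0.37]]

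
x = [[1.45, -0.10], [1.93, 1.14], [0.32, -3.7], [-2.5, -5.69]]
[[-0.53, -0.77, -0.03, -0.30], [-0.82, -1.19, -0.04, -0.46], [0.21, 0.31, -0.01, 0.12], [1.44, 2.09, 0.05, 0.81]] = x @ [[-0.37, -0.54, -0.02, -0.21], [-0.09, -0.13, -0.0, -0.05]]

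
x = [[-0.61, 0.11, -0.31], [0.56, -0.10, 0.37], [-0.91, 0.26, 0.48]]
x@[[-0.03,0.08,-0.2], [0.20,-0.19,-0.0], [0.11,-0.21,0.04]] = [[0.01, -0.0, 0.11], [0.00, -0.01, -0.1], [0.13, -0.22, 0.20]]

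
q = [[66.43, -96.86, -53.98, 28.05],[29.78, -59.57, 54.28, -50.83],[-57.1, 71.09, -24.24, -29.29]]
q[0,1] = -96.86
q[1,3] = -50.83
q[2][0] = -57.1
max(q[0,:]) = 66.43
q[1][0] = 29.78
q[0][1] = -96.86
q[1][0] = 29.78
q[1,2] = 54.28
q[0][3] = 28.05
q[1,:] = [29.78, -59.57, 54.28, -50.83]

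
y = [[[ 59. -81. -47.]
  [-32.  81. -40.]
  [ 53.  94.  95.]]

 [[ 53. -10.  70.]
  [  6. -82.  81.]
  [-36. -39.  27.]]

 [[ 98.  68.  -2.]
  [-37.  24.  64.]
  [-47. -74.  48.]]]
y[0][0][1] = -81.0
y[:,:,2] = [[-47.0, -40.0, 95.0], [70.0, 81.0, 27.0], [-2.0, 64.0, 48.0]]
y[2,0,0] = 98.0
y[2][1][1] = 24.0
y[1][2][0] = -36.0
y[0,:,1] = [-81.0, 81.0, 94.0]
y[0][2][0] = 53.0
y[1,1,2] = 81.0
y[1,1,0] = 6.0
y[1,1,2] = 81.0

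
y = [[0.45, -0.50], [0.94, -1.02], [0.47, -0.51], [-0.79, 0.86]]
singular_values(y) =[2.05, 0.01]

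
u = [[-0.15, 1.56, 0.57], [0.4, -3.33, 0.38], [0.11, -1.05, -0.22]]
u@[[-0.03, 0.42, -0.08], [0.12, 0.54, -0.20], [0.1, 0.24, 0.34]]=[[0.25,0.92,-0.11], [-0.37,-1.54,0.76], [-0.15,-0.57,0.13]]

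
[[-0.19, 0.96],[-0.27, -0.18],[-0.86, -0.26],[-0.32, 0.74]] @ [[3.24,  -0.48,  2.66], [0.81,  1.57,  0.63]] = [[0.16,1.60,0.1], [-1.02,-0.15,-0.83], [-3.00,0.00,-2.45], [-0.44,1.32,-0.39]]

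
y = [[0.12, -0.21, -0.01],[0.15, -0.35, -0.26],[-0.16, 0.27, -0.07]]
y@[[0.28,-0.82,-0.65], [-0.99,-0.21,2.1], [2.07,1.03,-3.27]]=[[0.22, -0.06, -0.49], [-0.15, -0.32, 0.02], [-0.46, 0.00, 0.9]]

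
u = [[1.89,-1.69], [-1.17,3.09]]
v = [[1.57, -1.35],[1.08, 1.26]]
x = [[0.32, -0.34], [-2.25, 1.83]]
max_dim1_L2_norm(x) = 2.9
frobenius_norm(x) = 2.94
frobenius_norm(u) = 4.16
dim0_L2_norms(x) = [2.27, 1.86]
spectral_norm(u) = 4.05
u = v + x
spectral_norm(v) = 2.07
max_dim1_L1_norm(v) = 2.92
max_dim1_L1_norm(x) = 4.08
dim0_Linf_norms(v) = [1.57, 1.35]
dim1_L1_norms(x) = [0.66, 4.08]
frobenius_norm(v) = 2.65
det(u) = 3.86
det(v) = 3.44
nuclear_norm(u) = 5.01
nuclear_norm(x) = 3.00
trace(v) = 2.83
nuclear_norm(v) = 3.73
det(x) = -0.18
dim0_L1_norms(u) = [3.06, 4.78]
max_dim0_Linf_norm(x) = 2.25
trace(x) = 2.15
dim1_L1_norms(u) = [3.58, 4.26]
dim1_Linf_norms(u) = [1.89, 3.09]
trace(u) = 4.98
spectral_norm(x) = 2.94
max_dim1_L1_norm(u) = 4.26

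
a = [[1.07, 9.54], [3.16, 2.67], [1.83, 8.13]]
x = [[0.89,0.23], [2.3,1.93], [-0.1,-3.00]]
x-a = [[-0.18, -9.31], [-0.86, -0.74], [-1.93, -11.13]]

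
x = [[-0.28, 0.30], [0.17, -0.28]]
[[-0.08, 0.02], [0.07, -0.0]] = x@[[0.03, -0.15], [-0.23, -0.08]]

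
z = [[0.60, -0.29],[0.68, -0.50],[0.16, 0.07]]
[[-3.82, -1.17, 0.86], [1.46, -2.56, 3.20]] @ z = [[-2.95, 1.75], [-0.35, 1.08]]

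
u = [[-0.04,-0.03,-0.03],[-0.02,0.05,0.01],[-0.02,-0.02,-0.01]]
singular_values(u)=[0.07, 0.05, 0.01]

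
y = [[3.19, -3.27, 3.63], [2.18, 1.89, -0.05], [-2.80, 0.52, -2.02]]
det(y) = -3.628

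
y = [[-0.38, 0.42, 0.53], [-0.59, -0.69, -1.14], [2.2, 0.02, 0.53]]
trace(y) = -0.54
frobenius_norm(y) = 2.80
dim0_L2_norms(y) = [2.31, 0.81, 1.36]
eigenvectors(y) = [[-0.55, -0.12, 0.13], [0.55, 0.62, 0.82], [0.63, -0.78, -0.56]]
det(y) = 0.01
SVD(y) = [[-0.04, 0.58, 0.82], [-0.43, -0.75, 0.51], [0.90, -0.33, 0.28]] @ diag([2.4622097594773087, 1.3357840842452395, 0.0019951470624292407]) @ [[0.91, 0.12, 0.39], [-0.38, 0.56, 0.73], [-0.13, -0.82, 0.56]]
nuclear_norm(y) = 3.80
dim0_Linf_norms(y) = [2.2, 0.69, 1.14]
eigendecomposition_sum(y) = [[-0.62, 0.35, 0.38], [0.61, -0.35, -0.38], [0.70, -0.40, -0.43]] + [[0.24, 0.07, 0.15], [-1.19, -0.33, -0.76], [1.5, 0.42, 0.96]] + [[-0.0,-0.0,-0.0], [-0.01,-0.01,-0.0], [0.01,0.00,0.0]]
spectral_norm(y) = 2.46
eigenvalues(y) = [-1.4, 0.86, -0.01]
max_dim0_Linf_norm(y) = 2.2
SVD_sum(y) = [[-0.08, -0.01, -0.04], [-0.97, -0.13, -0.41], [2.03, 0.27, 0.86]] + [[-0.3, 0.43, 0.56], [0.38, -0.56, -0.73], [0.17, -0.25, -0.33]] + [[-0.0, -0.00, 0.00], [-0.0, -0.0, 0.0], [-0.0, -0.0, 0.00]]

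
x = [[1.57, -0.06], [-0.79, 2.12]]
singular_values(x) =[2.39, 1.37]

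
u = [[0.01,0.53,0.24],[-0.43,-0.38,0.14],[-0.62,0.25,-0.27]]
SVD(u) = [[-0.18, -0.74, -0.64], [0.56, 0.46, -0.69], [0.81, -0.48, 0.33]] @ diag([0.7735094661457778, 0.6970139050678018, 0.35093407062439474]) @ [[-0.96, -0.13, -0.24], [0.13, -0.99, 0.02], [0.24, 0.01, -0.97]]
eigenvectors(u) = [[0.05+0.62j,0.05-0.62j,(0.12+0j)], [(-0.42-0.04j),-0.42+0.04j,-0.51+0.00j], [-0.65+0.00j,-0.65-0.00j,0.85+0.00j]]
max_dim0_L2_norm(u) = 0.75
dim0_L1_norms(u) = [1.06, 1.16, 0.65]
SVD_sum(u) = [[0.13, 0.02, 0.03], [-0.41, -0.06, -0.10], [-0.6, -0.08, -0.15]] + [[-0.07, 0.51, -0.01], [0.04, -0.32, 0.01], [-0.04, 0.33, -0.01]] + [[-0.05, -0.0, 0.22], [-0.06, -0.0, 0.23], [0.03, 0.00, -0.11]]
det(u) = -0.19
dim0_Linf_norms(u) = [0.62, 0.53, 0.27]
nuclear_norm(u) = 1.82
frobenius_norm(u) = 1.10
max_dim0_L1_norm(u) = 1.16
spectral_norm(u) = 0.77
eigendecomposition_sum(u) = [[0.31j, (0.23+0.06j), 0.14-0.01j], [-0.21-0.03j, (-0.07+0.15j), (-0.01+0.09j)], [-0.32-0.02j, (-0.08+0.24j), -0.00+0.15j]] + [[0.00-0.31j, (0.23-0.06j), (0.14+0.01j)], [(-0.21+0.03j), (-0.07-0.15j), (-0.01-0.09j)], [-0.32+0.02j, (-0.08-0.24j), -0.00-0.15j]] + [[0.00-0.00j, (0.06-0j), -0.04-0.00j], [(-0.01+0j), -0.25+0.00j, (0.16+0j)], [(0.02-0j), (0.41-0j), -0.27-0.00j]]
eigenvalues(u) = [(-0.07+0.61j), (-0.07-0.61j), (-0.51+0j)]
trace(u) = -0.64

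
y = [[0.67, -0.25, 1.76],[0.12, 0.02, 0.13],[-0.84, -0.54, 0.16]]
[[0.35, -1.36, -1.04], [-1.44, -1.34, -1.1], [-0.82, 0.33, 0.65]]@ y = [[0.94, 0.45, 0.27],[-0.2, 0.93, -2.88],[-1.06, -0.14, -1.3]]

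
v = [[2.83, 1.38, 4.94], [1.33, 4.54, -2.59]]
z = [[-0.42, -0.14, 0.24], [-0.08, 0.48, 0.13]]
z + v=[[2.41, 1.24, 5.18], [1.25, 5.02, -2.46]]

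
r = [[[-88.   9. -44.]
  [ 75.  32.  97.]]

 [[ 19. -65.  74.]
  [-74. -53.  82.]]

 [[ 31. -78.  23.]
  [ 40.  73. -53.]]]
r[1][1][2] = 82.0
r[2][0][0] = 31.0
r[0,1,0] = 75.0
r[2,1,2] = -53.0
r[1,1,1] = -53.0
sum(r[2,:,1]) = -5.0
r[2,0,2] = 23.0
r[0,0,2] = -44.0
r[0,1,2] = 97.0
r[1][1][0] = -74.0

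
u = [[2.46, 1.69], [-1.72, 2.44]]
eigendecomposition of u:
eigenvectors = [[(-0-0.7j),-0.00+0.70j], [0.71+0.00j,(0.71-0j)]]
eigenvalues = [(2.45+1.7j), (2.45-1.7j)]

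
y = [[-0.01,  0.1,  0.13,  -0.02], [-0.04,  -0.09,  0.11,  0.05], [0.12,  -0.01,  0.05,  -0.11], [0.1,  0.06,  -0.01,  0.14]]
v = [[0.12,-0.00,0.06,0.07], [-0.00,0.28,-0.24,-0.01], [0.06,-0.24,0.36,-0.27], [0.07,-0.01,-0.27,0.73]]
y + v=[[0.11, 0.10, 0.19, 0.05], [-0.04, 0.19, -0.13, 0.04], [0.18, -0.25, 0.41, -0.38], [0.17, 0.05, -0.28, 0.87]]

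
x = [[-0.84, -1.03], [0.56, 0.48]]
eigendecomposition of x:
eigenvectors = [[(0.8+0j), (0.8-0j)], [(-0.52-0.29j), -0.52+0.29j]]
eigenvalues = [(-0.18+0.38j), (-0.18-0.38j)]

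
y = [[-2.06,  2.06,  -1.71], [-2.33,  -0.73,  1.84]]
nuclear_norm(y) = 6.44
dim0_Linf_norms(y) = [2.33, 2.06, 1.84]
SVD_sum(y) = [[-2.22, 2.00, -1.57],[-0.16, 0.14, -0.11]] + [[0.16, 0.06, -0.14], [-2.17, -0.87, 1.95]]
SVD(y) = [[-1.0, -0.07], [-0.07, 1.0]] @ diag([3.3796578591903237, 3.055587137493068]) @ [[0.66,-0.59,0.47], [-0.71,-0.29,0.64]]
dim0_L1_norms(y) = [4.39, 2.79, 3.55]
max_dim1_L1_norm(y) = 5.83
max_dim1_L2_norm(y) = 3.38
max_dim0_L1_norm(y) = 4.39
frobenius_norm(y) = 4.56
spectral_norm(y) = 3.38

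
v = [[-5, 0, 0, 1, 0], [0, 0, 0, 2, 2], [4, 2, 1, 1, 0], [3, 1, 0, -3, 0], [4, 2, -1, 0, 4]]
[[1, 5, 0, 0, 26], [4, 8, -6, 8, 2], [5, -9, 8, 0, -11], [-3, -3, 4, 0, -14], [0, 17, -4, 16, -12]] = v @ [[0, -1, 0, 0, -5], [0, 0, 4, 0, 4], [4, -5, 0, 0, 0], [1, 0, 0, 0, 1], [1, 4, -3, 4, 0]]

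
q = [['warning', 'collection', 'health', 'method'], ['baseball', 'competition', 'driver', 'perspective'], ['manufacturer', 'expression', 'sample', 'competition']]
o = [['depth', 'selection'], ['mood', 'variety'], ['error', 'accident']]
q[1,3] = 'perspective'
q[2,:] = ['manufacturer', 'expression', 'sample', 'competition']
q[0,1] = 'collection'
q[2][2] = 'sample'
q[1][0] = 'baseball'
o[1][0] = 'mood'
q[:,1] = ['collection', 'competition', 'expression']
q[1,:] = ['baseball', 'competition', 'driver', 'perspective']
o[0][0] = 'depth'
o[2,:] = ['error', 'accident']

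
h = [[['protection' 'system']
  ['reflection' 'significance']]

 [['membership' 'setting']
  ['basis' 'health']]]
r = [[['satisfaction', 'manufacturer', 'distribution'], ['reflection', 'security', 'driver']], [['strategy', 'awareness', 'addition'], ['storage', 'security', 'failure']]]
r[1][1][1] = 'security'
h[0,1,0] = 'reflection'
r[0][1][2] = 'driver'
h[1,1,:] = ['basis', 'health']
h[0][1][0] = 'reflection'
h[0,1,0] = 'reflection'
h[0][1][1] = 'significance'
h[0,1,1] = 'significance'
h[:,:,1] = [['system', 'significance'], ['setting', 'health']]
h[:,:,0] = [['protection', 'reflection'], ['membership', 'basis']]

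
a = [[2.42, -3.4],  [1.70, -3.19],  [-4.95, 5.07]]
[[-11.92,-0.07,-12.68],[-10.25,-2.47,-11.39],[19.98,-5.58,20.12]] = a@[[-1.64,4.23,-0.90], [2.34,3.03,3.09]]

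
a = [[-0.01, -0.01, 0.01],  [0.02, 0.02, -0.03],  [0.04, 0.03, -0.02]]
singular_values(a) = [0.07, 0.01, 0.0]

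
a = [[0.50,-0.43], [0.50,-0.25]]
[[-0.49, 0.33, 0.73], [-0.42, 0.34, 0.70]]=a @ [[-0.64, 0.69, 1.3], [0.40, 0.04, -0.19]]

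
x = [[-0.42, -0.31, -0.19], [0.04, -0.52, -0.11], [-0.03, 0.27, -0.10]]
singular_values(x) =[0.71, 0.4, 0.13]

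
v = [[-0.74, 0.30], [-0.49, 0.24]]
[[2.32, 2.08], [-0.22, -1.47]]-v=[[3.06, 1.78], [0.27, -1.71]]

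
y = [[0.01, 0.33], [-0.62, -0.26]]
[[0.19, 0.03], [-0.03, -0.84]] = y @ [[-0.19, 1.34], [0.58, 0.05]]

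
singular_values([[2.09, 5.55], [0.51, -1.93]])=[6.16, 1.11]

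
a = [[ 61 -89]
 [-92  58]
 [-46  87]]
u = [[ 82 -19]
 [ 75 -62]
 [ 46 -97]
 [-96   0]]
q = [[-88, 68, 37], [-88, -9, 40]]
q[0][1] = 68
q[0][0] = -88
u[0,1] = -19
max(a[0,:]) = 61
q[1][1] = -9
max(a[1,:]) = 58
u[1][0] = 75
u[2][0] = 46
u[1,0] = 75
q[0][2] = 37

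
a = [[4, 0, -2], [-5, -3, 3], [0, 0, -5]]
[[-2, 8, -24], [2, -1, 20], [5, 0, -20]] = a @ [[-1, 2, -4], [0, -3, 4], [-1, 0, 4]]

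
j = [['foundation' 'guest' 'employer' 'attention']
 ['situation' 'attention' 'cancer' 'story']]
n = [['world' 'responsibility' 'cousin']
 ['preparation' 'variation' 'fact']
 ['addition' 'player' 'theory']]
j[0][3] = 'attention'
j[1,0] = 'situation'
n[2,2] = 'theory'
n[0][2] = 'cousin'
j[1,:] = ['situation', 'attention', 'cancer', 'story']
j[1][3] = 'story'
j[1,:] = ['situation', 'attention', 'cancer', 'story']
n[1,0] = 'preparation'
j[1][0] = 'situation'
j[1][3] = 'story'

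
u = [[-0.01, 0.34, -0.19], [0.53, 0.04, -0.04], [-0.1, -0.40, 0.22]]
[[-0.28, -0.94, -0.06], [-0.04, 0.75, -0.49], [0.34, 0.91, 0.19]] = u @ [[-0.02, 1.69, -0.94], [-1.11, -1.64, -0.85], [-0.5, 1.93, -1.13]]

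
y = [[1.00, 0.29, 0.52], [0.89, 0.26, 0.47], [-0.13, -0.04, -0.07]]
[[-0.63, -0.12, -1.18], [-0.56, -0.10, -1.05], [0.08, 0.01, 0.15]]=y @[[-0.78, -0.28, -0.98], [-0.28, -0.32, 0.4], [0.45, 0.49, -0.60]]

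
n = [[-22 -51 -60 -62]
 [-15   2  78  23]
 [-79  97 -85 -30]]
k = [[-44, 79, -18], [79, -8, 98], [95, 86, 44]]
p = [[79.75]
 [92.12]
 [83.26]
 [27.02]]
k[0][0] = -44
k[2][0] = 95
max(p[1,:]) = 92.12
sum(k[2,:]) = 225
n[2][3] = -30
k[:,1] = [79, -8, 86]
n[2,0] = -79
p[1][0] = 92.12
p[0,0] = 79.75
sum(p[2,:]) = 83.26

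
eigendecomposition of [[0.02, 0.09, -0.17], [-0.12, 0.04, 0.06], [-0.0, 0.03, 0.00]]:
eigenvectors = [[(0.7+0j), 0.70-0.00j, 0.08+0.00j],[0.22+0.65j, (0.22-0.65j), (0.89+0j)],[0.20-0.07j, (0.2+0.07j), 0.45+0.00j]]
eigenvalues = [0.1j, -0.1j, (0.06+0j)]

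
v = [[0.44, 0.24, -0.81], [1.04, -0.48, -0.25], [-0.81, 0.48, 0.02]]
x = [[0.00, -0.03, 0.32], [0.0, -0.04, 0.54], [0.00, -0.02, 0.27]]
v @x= [[0.00, -0.01, 0.05], [0.0, -0.01, 0.01], [0.00, 0.00, 0.01]]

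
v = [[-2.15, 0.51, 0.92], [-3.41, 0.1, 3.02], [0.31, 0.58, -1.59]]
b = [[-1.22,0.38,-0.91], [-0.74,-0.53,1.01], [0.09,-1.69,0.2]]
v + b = [[-3.37,0.89,0.01], [-4.15,-0.43,4.03], [0.40,-1.11,-1.39]]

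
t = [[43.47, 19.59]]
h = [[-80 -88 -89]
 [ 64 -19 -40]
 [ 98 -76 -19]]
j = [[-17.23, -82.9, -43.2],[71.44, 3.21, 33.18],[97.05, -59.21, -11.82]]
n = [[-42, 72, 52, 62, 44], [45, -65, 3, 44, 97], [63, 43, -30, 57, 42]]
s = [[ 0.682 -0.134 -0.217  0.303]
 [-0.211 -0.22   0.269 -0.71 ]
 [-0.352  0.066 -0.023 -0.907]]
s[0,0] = 0.682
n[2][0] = 63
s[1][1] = -0.22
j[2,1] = -59.21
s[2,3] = -0.907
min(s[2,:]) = -0.907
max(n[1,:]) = 97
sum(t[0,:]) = 63.06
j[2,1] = -59.21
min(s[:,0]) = -0.352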